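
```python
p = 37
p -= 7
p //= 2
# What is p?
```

Trace (tracking p):
p = 37  # -> p = 37
p -= 7  # -> p = 30
p //= 2  # -> p = 15

Answer: 15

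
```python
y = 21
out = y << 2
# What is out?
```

Answer: 84

Derivation:
Trace (tracking out):
y = 21  # -> y = 21
out = y << 2  # -> out = 84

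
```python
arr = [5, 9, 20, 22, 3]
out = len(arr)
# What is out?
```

Answer: 5

Derivation:
Trace (tracking out):
arr = [5, 9, 20, 22, 3]  # -> arr = [5, 9, 20, 22, 3]
out = len(arr)  # -> out = 5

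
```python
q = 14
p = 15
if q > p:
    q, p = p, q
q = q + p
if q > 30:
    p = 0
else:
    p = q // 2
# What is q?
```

Answer: 29

Derivation:
Trace (tracking q):
q = 14  # -> q = 14
p = 15  # -> p = 15
if q > p:  # condition is False
q = q + p  # -> q = 29
if q > 30:  # condition is False
else:
    p = q // 2  # -> p = 14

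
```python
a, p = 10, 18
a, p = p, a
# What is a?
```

Trace (tracking a):
a, p = (10, 18)  # -> a = 10, p = 18
a, p = (p, a)  # -> a = 18, p = 10

Answer: 18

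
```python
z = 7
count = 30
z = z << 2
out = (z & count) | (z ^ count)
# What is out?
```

Answer: 30

Derivation:
Trace (tracking out):
z = 7  # -> z = 7
count = 30  # -> count = 30
z = z << 2  # -> z = 28
out = z & count | z ^ count  # -> out = 30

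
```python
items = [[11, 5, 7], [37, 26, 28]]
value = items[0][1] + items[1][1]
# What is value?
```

Answer: 31

Derivation:
Trace (tracking value):
items = [[11, 5, 7], [37, 26, 28]]  # -> items = [[11, 5, 7], [37, 26, 28]]
value = items[0][1] + items[1][1]  # -> value = 31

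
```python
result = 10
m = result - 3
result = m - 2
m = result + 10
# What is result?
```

Trace (tracking result):
result = 10  # -> result = 10
m = result - 3  # -> m = 7
result = m - 2  # -> result = 5
m = result + 10  # -> m = 15

Answer: 5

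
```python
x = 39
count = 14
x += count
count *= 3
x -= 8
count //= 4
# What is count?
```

Answer: 10

Derivation:
Trace (tracking count):
x = 39  # -> x = 39
count = 14  # -> count = 14
x += count  # -> x = 53
count *= 3  # -> count = 42
x -= 8  # -> x = 45
count //= 4  # -> count = 10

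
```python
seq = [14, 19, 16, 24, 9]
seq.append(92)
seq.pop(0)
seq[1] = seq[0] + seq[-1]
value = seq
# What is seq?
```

Trace (tracking seq):
seq = [14, 19, 16, 24, 9]  # -> seq = [14, 19, 16, 24, 9]
seq.append(92)  # -> seq = [14, 19, 16, 24, 9, 92]
seq.pop(0)  # -> seq = [19, 16, 24, 9, 92]
seq[1] = seq[0] + seq[-1]  # -> seq = [19, 111, 24, 9, 92]
value = seq  # -> value = [19, 111, 24, 9, 92]

Answer: [19, 111, 24, 9, 92]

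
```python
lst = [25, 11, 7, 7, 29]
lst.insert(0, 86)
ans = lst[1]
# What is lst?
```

Answer: [86, 25, 11, 7, 7, 29]

Derivation:
Trace (tracking lst):
lst = [25, 11, 7, 7, 29]  # -> lst = [25, 11, 7, 7, 29]
lst.insert(0, 86)  # -> lst = [86, 25, 11, 7, 7, 29]
ans = lst[1]  # -> ans = 25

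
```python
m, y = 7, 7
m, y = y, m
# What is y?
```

Answer: 7

Derivation:
Trace (tracking y):
m, y = (7, 7)  # -> m = 7, y = 7
m, y = (y, m)  # -> m = 7, y = 7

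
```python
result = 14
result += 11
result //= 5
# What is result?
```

Trace (tracking result):
result = 14  # -> result = 14
result += 11  # -> result = 25
result //= 5  # -> result = 5

Answer: 5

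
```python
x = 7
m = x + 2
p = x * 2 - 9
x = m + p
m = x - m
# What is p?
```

Answer: 5

Derivation:
Trace (tracking p):
x = 7  # -> x = 7
m = x + 2  # -> m = 9
p = x * 2 - 9  # -> p = 5
x = m + p  # -> x = 14
m = x - m  # -> m = 5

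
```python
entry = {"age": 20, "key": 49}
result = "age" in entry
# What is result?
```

Answer: True

Derivation:
Trace (tracking result):
entry = {'age': 20, 'key': 49}  # -> entry = {'age': 20, 'key': 49}
result = 'age' in entry  # -> result = True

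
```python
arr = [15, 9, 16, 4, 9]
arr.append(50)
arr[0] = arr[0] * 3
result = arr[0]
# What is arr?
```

Trace (tracking arr):
arr = [15, 9, 16, 4, 9]  # -> arr = [15, 9, 16, 4, 9]
arr.append(50)  # -> arr = [15, 9, 16, 4, 9, 50]
arr[0] = arr[0] * 3  # -> arr = [45, 9, 16, 4, 9, 50]
result = arr[0]  # -> result = 45

Answer: [45, 9, 16, 4, 9, 50]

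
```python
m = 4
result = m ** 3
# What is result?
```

Answer: 64

Derivation:
Trace (tracking result):
m = 4  # -> m = 4
result = m ** 3  # -> result = 64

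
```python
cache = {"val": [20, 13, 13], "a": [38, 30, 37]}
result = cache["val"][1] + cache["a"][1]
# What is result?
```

Trace (tracking result):
cache = {'val': [20, 13, 13], 'a': [38, 30, 37]}  # -> cache = {'val': [20, 13, 13], 'a': [38, 30, 37]}
result = cache['val'][1] + cache['a'][1]  # -> result = 43

Answer: 43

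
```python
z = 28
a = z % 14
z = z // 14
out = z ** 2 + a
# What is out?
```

Trace (tracking out):
z = 28  # -> z = 28
a = z % 14  # -> a = 0
z = z // 14  # -> z = 2
out = z ** 2 + a  # -> out = 4

Answer: 4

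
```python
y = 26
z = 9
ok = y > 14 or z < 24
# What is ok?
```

Trace (tracking ok):
y = 26  # -> y = 26
z = 9  # -> z = 9
ok = y > 14 or z < 24  # -> ok = True

Answer: True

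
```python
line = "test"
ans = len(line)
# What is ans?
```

Trace (tracking ans):
line = 'test'  # -> line = 'test'
ans = len(line)  # -> ans = 4

Answer: 4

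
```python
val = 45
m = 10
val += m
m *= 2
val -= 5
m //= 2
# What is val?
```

Answer: 50

Derivation:
Trace (tracking val):
val = 45  # -> val = 45
m = 10  # -> m = 10
val += m  # -> val = 55
m *= 2  # -> m = 20
val -= 5  # -> val = 50
m //= 2  # -> m = 10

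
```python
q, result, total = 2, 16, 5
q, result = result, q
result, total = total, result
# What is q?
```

Trace (tracking q):
q, result, total = (2, 16, 5)  # -> q = 2, result = 16, total = 5
q, result = (result, q)  # -> q = 16, result = 2
result, total = (total, result)  # -> result = 5, total = 2

Answer: 16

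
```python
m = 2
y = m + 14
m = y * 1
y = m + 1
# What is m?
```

Trace (tracking m):
m = 2  # -> m = 2
y = m + 14  # -> y = 16
m = y * 1  # -> m = 16
y = m + 1  # -> y = 17

Answer: 16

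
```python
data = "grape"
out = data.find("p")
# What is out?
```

Answer: 3

Derivation:
Trace (tracking out):
data = 'grape'  # -> data = 'grape'
out = data.find('p')  # -> out = 3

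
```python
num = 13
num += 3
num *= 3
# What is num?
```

Trace (tracking num):
num = 13  # -> num = 13
num += 3  # -> num = 16
num *= 3  # -> num = 48

Answer: 48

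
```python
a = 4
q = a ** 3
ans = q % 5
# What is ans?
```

Trace (tracking ans):
a = 4  # -> a = 4
q = a ** 3  # -> q = 64
ans = q % 5  # -> ans = 4

Answer: 4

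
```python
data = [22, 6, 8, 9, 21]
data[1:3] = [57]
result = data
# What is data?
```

Trace (tracking data):
data = [22, 6, 8, 9, 21]  # -> data = [22, 6, 8, 9, 21]
data[1:3] = [57]  # -> data = [22, 57, 9, 21]
result = data  # -> result = [22, 57, 9, 21]

Answer: [22, 57, 9, 21]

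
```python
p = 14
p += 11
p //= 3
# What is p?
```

Answer: 8

Derivation:
Trace (tracking p):
p = 14  # -> p = 14
p += 11  # -> p = 25
p //= 3  # -> p = 8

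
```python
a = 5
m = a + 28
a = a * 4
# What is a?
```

Answer: 20

Derivation:
Trace (tracking a):
a = 5  # -> a = 5
m = a + 28  # -> m = 33
a = a * 4  # -> a = 20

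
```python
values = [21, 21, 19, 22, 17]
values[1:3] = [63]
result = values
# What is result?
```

Trace (tracking result):
values = [21, 21, 19, 22, 17]  # -> values = [21, 21, 19, 22, 17]
values[1:3] = [63]  # -> values = [21, 63, 22, 17]
result = values  # -> result = [21, 63, 22, 17]

Answer: [21, 63, 22, 17]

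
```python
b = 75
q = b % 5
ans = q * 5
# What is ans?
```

Answer: 0

Derivation:
Trace (tracking ans):
b = 75  # -> b = 75
q = b % 5  # -> q = 0
ans = q * 5  # -> ans = 0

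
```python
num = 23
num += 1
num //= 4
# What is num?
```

Answer: 6

Derivation:
Trace (tracking num):
num = 23  # -> num = 23
num += 1  # -> num = 24
num //= 4  # -> num = 6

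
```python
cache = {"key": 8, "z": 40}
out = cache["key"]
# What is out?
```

Trace (tracking out):
cache = {'key': 8, 'z': 40}  # -> cache = {'key': 8, 'z': 40}
out = cache['key']  # -> out = 8

Answer: 8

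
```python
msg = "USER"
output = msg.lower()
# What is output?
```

Answer: 'user'

Derivation:
Trace (tracking output):
msg = 'USER'  # -> msg = 'USER'
output = msg.lower()  # -> output = 'user'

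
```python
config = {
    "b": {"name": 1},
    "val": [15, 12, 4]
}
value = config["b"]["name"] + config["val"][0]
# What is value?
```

Trace (tracking value):
config = {'b': {'name': 1}, 'val': [15, 12, 4]}  # -> config = {'b': {'name': 1}, 'val': [15, 12, 4]}
value = config['b']['name'] + config['val'][0]  # -> value = 16

Answer: 16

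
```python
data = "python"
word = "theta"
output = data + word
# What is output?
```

Answer: 'pythontheta'

Derivation:
Trace (tracking output):
data = 'python'  # -> data = 'python'
word = 'theta'  # -> word = 'theta'
output = data + word  # -> output = 'pythontheta'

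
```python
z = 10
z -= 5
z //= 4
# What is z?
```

Trace (tracking z):
z = 10  # -> z = 10
z -= 5  # -> z = 5
z //= 4  # -> z = 1

Answer: 1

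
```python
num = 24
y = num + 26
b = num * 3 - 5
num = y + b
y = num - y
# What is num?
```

Answer: 117

Derivation:
Trace (tracking num):
num = 24  # -> num = 24
y = num + 26  # -> y = 50
b = num * 3 - 5  # -> b = 67
num = y + b  # -> num = 117
y = num - y  # -> y = 67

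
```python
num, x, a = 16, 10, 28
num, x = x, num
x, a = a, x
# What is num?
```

Answer: 10

Derivation:
Trace (tracking num):
num, x, a = (16, 10, 28)  # -> num = 16, x = 10, a = 28
num, x = (x, num)  # -> num = 10, x = 16
x, a = (a, x)  # -> x = 28, a = 16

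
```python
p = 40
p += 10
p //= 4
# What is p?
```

Trace (tracking p):
p = 40  # -> p = 40
p += 10  # -> p = 50
p //= 4  # -> p = 12

Answer: 12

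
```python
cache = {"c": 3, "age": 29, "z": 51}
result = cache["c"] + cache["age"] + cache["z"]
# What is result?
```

Trace (tracking result):
cache = {'c': 3, 'age': 29, 'z': 51}  # -> cache = {'c': 3, 'age': 29, 'z': 51}
result = cache['c'] + cache['age'] + cache['z']  # -> result = 83

Answer: 83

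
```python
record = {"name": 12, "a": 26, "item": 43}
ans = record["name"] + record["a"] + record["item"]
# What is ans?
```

Trace (tracking ans):
record = {'name': 12, 'a': 26, 'item': 43}  # -> record = {'name': 12, 'a': 26, 'item': 43}
ans = record['name'] + record['a'] + record['item']  # -> ans = 81

Answer: 81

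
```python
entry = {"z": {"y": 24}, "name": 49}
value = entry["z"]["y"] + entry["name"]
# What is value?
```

Answer: 73

Derivation:
Trace (tracking value):
entry = {'z': {'y': 24}, 'name': 49}  # -> entry = {'z': {'y': 24}, 'name': 49}
value = entry['z']['y'] + entry['name']  # -> value = 73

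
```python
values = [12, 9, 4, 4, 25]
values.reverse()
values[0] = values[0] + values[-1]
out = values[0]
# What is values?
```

Answer: [37, 4, 4, 9, 12]

Derivation:
Trace (tracking values):
values = [12, 9, 4, 4, 25]  # -> values = [12, 9, 4, 4, 25]
values.reverse()  # -> values = [25, 4, 4, 9, 12]
values[0] = values[0] + values[-1]  # -> values = [37, 4, 4, 9, 12]
out = values[0]  # -> out = 37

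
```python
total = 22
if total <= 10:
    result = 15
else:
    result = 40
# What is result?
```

Trace (tracking result):
total = 22  # -> total = 22
if total <= 10:  # condition is False
else:
    result = 40  # -> result = 40

Answer: 40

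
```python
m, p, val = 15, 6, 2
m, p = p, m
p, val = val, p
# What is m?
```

Answer: 6

Derivation:
Trace (tracking m):
m, p, val = (15, 6, 2)  # -> m = 15, p = 6, val = 2
m, p = (p, m)  # -> m = 6, p = 15
p, val = (val, p)  # -> p = 2, val = 15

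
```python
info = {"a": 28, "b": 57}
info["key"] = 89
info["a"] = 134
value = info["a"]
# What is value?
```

Trace (tracking value):
info = {'a': 28, 'b': 57}  # -> info = {'a': 28, 'b': 57}
info['key'] = 89  # -> info = {'a': 28, 'b': 57, 'key': 89}
info['a'] = 134  # -> info = {'a': 134, 'b': 57, 'key': 89}
value = info['a']  # -> value = 134

Answer: 134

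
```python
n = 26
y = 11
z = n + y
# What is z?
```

Trace (tracking z):
n = 26  # -> n = 26
y = 11  # -> y = 11
z = n + y  # -> z = 37

Answer: 37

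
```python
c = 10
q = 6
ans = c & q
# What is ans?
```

Answer: 2

Derivation:
Trace (tracking ans):
c = 10  # -> c = 10
q = 6  # -> q = 6
ans = c & q  # -> ans = 2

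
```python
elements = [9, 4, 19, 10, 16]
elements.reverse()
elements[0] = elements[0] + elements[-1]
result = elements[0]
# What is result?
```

Trace (tracking result):
elements = [9, 4, 19, 10, 16]  # -> elements = [9, 4, 19, 10, 16]
elements.reverse()  # -> elements = [16, 10, 19, 4, 9]
elements[0] = elements[0] + elements[-1]  # -> elements = [25, 10, 19, 4, 9]
result = elements[0]  # -> result = 25

Answer: 25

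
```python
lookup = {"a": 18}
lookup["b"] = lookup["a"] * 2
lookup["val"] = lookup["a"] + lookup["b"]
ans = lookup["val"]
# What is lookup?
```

Trace (tracking lookup):
lookup = {'a': 18}  # -> lookup = {'a': 18}
lookup['b'] = lookup['a'] * 2  # -> lookup = {'a': 18, 'b': 36}
lookup['val'] = lookup['a'] + lookup['b']  # -> lookup = {'a': 18, 'b': 36, 'val': 54}
ans = lookup['val']  # -> ans = 54

Answer: {'a': 18, 'b': 36, 'val': 54}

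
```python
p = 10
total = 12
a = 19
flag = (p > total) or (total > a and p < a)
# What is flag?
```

Trace (tracking flag):
p = 10  # -> p = 10
total = 12  # -> total = 12
a = 19  # -> a = 19
flag = p > total or (total > a and p < a)  # -> flag = False

Answer: False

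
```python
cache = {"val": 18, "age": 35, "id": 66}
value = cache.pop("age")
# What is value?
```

Answer: 35

Derivation:
Trace (tracking value):
cache = {'val': 18, 'age': 35, 'id': 66}  # -> cache = {'val': 18, 'age': 35, 'id': 66}
value = cache.pop('age')  # -> value = 35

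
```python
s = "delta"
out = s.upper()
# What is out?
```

Answer: 'DELTA'

Derivation:
Trace (tracking out):
s = 'delta'  # -> s = 'delta'
out = s.upper()  # -> out = 'DELTA'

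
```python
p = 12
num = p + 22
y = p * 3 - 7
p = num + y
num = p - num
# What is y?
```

Trace (tracking y):
p = 12  # -> p = 12
num = p + 22  # -> num = 34
y = p * 3 - 7  # -> y = 29
p = num + y  # -> p = 63
num = p - num  # -> num = 29

Answer: 29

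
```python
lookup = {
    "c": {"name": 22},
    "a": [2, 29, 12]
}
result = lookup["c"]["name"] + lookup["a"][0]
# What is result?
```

Answer: 24

Derivation:
Trace (tracking result):
lookup = {'c': {'name': 22}, 'a': [2, 29, 12]}  # -> lookup = {'c': {'name': 22}, 'a': [2, 29, 12]}
result = lookup['c']['name'] + lookup['a'][0]  # -> result = 24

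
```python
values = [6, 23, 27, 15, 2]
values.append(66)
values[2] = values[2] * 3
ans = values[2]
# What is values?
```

Trace (tracking values):
values = [6, 23, 27, 15, 2]  # -> values = [6, 23, 27, 15, 2]
values.append(66)  # -> values = [6, 23, 27, 15, 2, 66]
values[2] = values[2] * 3  # -> values = [6, 23, 81, 15, 2, 66]
ans = values[2]  # -> ans = 81

Answer: [6, 23, 81, 15, 2, 66]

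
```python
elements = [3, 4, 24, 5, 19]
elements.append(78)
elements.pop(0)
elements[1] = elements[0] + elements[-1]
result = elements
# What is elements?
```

Trace (tracking elements):
elements = [3, 4, 24, 5, 19]  # -> elements = [3, 4, 24, 5, 19]
elements.append(78)  # -> elements = [3, 4, 24, 5, 19, 78]
elements.pop(0)  # -> elements = [4, 24, 5, 19, 78]
elements[1] = elements[0] + elements[-1]  # -> elements = [4, 82, 5, 19, 78]
result = elements  # -> result = [4, 82, 5, 19, 78]

Answer: [4, 82, 5, 19, 78]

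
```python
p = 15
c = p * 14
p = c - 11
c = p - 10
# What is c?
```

Answer: 189

Derivation:
Trace (tracking c):
p = 15  # -> p = 15
c = p * 14  # -> c = 210
p = c - 11  # -> p = 199
c = p - 10  # -> c = 189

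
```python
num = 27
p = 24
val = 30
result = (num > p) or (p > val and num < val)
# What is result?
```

Trace (tracking result):
num = 27  # -> num = 27
p = 24  # -> p = 24
val = 30  # -> val = 30
result = num > p or (p > val and num < val)  # -> result = True

Answer: True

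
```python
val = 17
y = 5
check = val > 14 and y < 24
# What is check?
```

Answer: True

Derivation:
Trace (tracking check):
val = 17  # -> val = 17
y = 5  # -> y = 5
check = val > 14 and y < 24  # -> check = True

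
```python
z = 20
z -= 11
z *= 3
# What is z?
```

Trace (tracking z):
z = 20  # -> z = 20
z -= 11  # -> z = 9
z *= 3  # -> z = 27

Answer: 27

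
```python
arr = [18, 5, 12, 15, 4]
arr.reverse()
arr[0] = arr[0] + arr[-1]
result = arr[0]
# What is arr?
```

Answer: [22, 15, 12, 5, 18]

Derivation:
Trace (tracking arr):
arr = [18, 5, 12, 15, 4]  # -> arr = [18, 5, 12, 15, 4]
arr.reverse()  # -> arr = [4, 15, 12, 5, 18]
arr[0] = arr[0] + arr[-1]  # -> arr = [22, 15, 12, 5, 18]
result = arr[0]  # -> result = 22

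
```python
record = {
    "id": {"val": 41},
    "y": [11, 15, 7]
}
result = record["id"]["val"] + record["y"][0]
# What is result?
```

Trace (tracking result):
record = {'id': {'val': 41}, 'y': [11, 15, 7]}  # -> record = {'id': {'val': 41}, 'y': [11, 15, 7]}
result = record['id']['val'] + record['y'][0]  # -> result = 52

Answer: 52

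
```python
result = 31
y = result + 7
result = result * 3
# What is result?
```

Answer: 93

Derivation:
Trace (tracking result):
result = 31  # -> result = 31
y = result + 7  # -> y = 38
result = result * 3  # -> result = 93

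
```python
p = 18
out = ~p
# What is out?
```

Answer: -19

Derivation:
Trace (tracking out):
p = 18  # -> p = 18
out = ~p  # -> out = -19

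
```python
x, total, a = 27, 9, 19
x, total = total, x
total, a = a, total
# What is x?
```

Answer: 9

Derivation:
Trace (tracking x):
x, total, a = (27, 9, 19)  # -> x = 27, total = 9, a = 19
x, total = (total, x)  # -> x = 9, total = 27
total, a = (a, total)  # -> total = 19, a = 27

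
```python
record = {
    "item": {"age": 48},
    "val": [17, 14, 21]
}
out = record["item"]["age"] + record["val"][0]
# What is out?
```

Answer: 65

Derivation:
Trace (tracking out):
record = {'item': {'age': 48}, 'val': [17, 14, 21]}  # -> record = {'item': {'age': 48}, 'val': [17, 14, 21]}
out = record['item']['age'] + record['val'][0]  # -> out = 65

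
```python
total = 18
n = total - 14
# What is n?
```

Trace (tracking n):
total = 18  # -> total = 18
n = total - 14  # -> n = 4

Answer: 4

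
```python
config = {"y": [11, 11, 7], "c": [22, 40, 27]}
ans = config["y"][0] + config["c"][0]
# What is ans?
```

Answer: 33

Derivation:
Trace (tracking ans):
config = {'y': [11, 11, 7], 'c': [22, 40, 27]}  # -> config = {'y': [11, 11, 7], 'c': [22, 40, 27]}
ans = config['y'][0] + config['c'][0]  # -> ans = 33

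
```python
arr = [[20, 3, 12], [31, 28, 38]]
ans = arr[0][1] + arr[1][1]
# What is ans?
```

Answer: 31

Derivation:
Trace (tracking ans):
arr = [[20, 3, 12], [31, 28, 38]]  # -> arr = [[20, 3, 12], [31, 28, 38]]
ans = arr[0][1] + arr[1][1]  # -> ans = 31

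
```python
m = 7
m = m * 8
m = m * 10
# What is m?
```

Trace (tracking m):
m = 7  # -> m = 7
m = m * 8  # -> m = 56
m = m * 10  # -> m = 560

Answer: 560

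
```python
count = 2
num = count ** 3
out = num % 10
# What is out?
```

Answer: 8

Derivation:
Trace (tracking out):
count = 2  # -> count = 2
num = count ** 3  # -> num = 8
out = num % 10  # -> out = 8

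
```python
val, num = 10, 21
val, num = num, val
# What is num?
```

Answer: 10

Derivation:
Trace (tracking num):
val, num = (10, 21)  # -> val = 10, num = 21
val, num = (num, val)  # -> val = 21, num = 10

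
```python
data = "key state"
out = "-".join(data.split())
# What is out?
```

Trace (tracking out):
data = 'key state'  # -> data = 'key state'
out = '-'.join(data.split())  # -> out = 'key-state'

Answer: 'key-state'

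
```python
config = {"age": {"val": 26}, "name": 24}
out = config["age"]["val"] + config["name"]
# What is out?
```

Trace (tracking out):
config = {'age': {'val': 26}, 'name': 24}  # -> config = {'age': {'val': 26}, 'name': 24}
out = config['age']['val'] + config['name']  # -> out = 50

Answer: 50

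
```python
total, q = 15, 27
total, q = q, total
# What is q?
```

Answer: 15

Derivation:
Trace (tracking q):
total, q = (15, 27)  # -> total = 15, q = 27
total, q = (q, total)  # -> total = 27, q = 15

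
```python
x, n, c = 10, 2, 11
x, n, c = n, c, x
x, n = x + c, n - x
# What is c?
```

Answer: 10

Derivation:
Trace (tracking c):
x, n, c = (10, 2, 11)  # -> x = 10, n = 2, c = 11
x, n, c = (n, c, x)  # -> x = 2, n = 11, c = 10
x, n = (x + c, n - x)  # -> x = 12, n = 9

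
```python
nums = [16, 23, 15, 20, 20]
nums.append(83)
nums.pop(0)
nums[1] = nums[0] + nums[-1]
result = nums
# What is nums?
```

Answer: [23, 106, 20, 20, 83]

Derivation:
Trace (tracking nums):
nums = [16, 23, 15, 20, 20]  # -> nums = [16, 23, 15, 20, 20]
nums.append(83)  # -> nums = [16, 23, 15, 20, 20, 83]
nums.pop(0)  # -> nums = [23, 15, 20, 20, 83]
nums[1] = nums[0] + nums[-1]  # -> nums = [23, 106, 20, 20, 83]
result = nums  # -> result = [23, 106, 20, 20, 83]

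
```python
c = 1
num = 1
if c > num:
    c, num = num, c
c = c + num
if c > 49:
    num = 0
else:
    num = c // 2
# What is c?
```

Answer: 2

Derivation:
Trace (tracking c):
c = 1  # -> c = 1
num = 1  # -> num = 1
if c > num:  # condition is False
c = c + num  # -> c = 2
if c > 49:  # condition is False
else:
    num = c // 2  # -> num = 1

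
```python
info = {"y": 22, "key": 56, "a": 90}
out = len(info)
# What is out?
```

Trace (tracking out):
info = {'y': 22, 'key': 56, 'a': 90}  # -> info = {'y': 22, 'key': 56, 'a': 90}
out = len(info)  # -> out = 3

Answer: 3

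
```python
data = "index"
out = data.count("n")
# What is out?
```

Trace (tracking out):
data = 'index'  # -> data = 'index'
out = data.count('n')  # -> out = 1

Answer: 1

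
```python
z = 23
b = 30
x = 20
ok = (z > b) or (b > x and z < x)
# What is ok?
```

Answer: False

Derivation:
Trace (tracking ok):
z = 23  # -> z = 23
b = 30  # -> b = 30
x = 20  # -> x = 20
ok = z > b or (b > x and z < x)  # -> ok = False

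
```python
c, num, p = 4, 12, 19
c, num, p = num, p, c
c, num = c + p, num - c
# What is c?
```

Trace (tracking c):
c, num, p = (4, 12, 19)  # -> c = 4, num = 12, p = 19
c, num, p = (num, p, c)  # -> c = 12, num = 19, p = 4
c, num = (c + p, num - c)  # -> c = 16, num = 7

Answer: 16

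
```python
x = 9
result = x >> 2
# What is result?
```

Answer: 2

Derivation:
Trace (tracking result):
x = 9  # -> x = 9
result = x >> 2  # -> result = 2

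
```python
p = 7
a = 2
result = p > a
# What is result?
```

Answer: True

Derivation:
Trace (tracking result):
p = 7  # -> p = 7
a = 2  # -> a = 2
result = p > a  # -> result = True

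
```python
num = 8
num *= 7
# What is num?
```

Answer: 56

Derivation:
Trace (tracking num):
num = 8  # -> num = 8
num *= 7  # -> num = 56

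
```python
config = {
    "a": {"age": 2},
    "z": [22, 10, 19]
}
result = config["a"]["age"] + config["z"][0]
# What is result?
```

Trace (tracking result):
config = {'a': {'age': 2}, 'z': [22, 10, 19]}  # -> config = {'a': {'age': 2}, 'z': [22, 10, 19]}
result = config['a']['age'] + config['z'][0]  # -> result = 24

Answer: 24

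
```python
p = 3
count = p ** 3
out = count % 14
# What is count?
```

Answer: 27

Derivation:
Trace (tracking count):
p = 3  # -> p = 3
count = p ** 3  # -> count = 27
out = count % 14  # -> out = 13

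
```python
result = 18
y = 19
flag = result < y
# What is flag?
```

Answer: True

Derivation:
Trace (tracking flag):
result = 18  # -> result = 18
y = 19  # -> y = 19
flag = result < y  # -> flag = True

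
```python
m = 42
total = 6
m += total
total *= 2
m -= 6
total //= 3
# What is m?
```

Trace (tracking m):
m = 42  # -> m = 42
total = 6  # -> total = 6
m += total  # -> m = 48
total *= 2  # -> total = 12
m -= 6  # -> m = 42
total //= 3  # -> total = 4

Answer: 42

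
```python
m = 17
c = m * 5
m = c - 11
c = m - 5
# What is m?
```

Answer: 74

Derivation:
Trace (tracking m):
m = 17  # -> m = 17
c = m * 5  # -> c = 85
m = c - 11  # -> m = 74
c = m - 5  # -> c = 69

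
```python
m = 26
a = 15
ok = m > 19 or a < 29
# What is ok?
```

Answer: True

Derivation:
Trace (tracking ok):
m = 26  # -> m = 26
a = 15  # -> a = 15
ok = m > 19 or a < 29  # -> ok = True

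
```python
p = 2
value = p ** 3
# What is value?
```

Answer: 8

Derivation:
Trace (tracking value):
p = 2  # -> p = 2
value = p ** 3  # -> value = 8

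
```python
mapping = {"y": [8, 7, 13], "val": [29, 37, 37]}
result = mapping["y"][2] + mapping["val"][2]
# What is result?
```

Trace (tracking result):
mapping = {'y': [8, 7, 13], 'val': [29, 37, 37]}  # -> mapping = {'y': [8, 7, 13], 'val': [29, 37, 37]}
result = mapping['y'][2] + mapping['val'][2]  # -> result = 50

Answer: 50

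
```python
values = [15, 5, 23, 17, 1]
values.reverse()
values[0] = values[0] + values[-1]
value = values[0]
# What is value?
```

Trace (tracking value):
values = [15, 5, 23, 17, 1]  # -> values = [15, 5, 23, 17, 1]
values.reverse()  # -> values = [1, 17, 23, 5, 15]
values[0] = values[0] + values[-1]  # -> values = [16, 17, 23, 5, 15]
value = values[0]  # -> value = 16

Answer: 16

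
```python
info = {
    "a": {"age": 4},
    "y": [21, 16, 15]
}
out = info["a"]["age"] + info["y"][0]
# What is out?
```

Answer: 25

Derivation:
Trace (tracking out):
info = {'a': {'age': 4}, 'y': [21, 16, 15]}  # -> info = {'a': {'age': 4}, 'y': [21, 16, 15]}
out = info['a']['age'] + info['y'][0]  # -> out = 25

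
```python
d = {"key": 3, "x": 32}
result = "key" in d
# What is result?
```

Trace (tracking result):
d = {'key': 3, 'x': 32}  # -> d = {'key': 3, 'x': 32}
result = 'key' in d  # -> result = True

Answer: True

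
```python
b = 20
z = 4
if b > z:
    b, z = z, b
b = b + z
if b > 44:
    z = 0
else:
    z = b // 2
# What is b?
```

Answer: 24

Derivation:
Trace (tracking b):
b = 20  # -> b = 20
z = 4  # -> z = 4
if b > z:  # condition is True
    b, z = (z, b)  # -> b = 4, z = 20
b = b + z  # -> b = 24
if b > 44:  # condition is False
else:
    z = b // 2  # -> z = 12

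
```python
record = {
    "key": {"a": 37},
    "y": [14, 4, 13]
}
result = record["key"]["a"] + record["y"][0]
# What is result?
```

Trace (tracking result):
record = {'key': {'a': 37}, 'y': [14, 4, 13]}  # -> record = {'key': {'a': 37}, 'y': [14, 4, 13]}
result = record['key']['a'] + record['y'][0]  # -> result = 51

Answer: 51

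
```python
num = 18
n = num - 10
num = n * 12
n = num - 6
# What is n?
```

Answer: 90

Derivation:
Trace (tracking n):
num = 18  # -> num = 18
n = num - 10  # -> n = 8
num = n * 12  # -> num = 96
n = num - 6  # -> n = 90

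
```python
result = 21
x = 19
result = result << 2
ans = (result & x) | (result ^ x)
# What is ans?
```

Trace (tracking ans):
result = 21  # -> result = 21
x = 19  # -> x = 19
result = result << 2  # -> result = 84
ans = result & x | result ^ x  # -> ans = 87

Answer: 87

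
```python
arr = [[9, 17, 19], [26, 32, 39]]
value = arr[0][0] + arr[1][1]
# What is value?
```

Trace (tracking value):
arr = [[9, 17, 19], [26, 32, 39]]  # -> arr = [[9, 17, 19], [26, 32, 39]]
value = arr[0][0] + arr[1][1]  # -> value = 41

Answer: 41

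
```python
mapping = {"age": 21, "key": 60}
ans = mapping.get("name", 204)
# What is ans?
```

Answer: 204

Derivation:
Trace (tracking ans):
mapping = {'age': 21, 'key': 60}  # -> mapping = {'age': 21, 'key': 60}
ans = mapping.get('name', 204)  # -> ans = 204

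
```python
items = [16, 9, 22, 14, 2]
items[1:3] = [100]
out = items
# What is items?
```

Answer: [16, 100, 14, 2]

Derivation:
Trace (tracking items):
items = [16, 9, 22, 14, 2]  # -> items = [16, 9, 22, 14, 2]
items[1:3] = [100]  # -> items = [16, 100, 14, 2]
out = items  # -> out = [16, 100, 14, 2]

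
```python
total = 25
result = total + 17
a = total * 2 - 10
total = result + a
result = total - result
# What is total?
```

Trace (tracking total):
total = 25  # -> total = 25
result = total + 17  # -> result = 42
a = total * 2 - 10  # -> a = 40
total = result + a  # -> total = 82
result = total - result  # -> result = 40

Answer: 82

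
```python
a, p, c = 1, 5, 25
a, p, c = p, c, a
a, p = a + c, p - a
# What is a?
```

Answer: 6

Derivation:
Trace (tracking a):
a, p, c = (1, 5, 25)  # -> a = 1, p = 5, c = 25
a, p, c = (p, c, a)  # -> a = 5, p = 25, c = 1
a, p = (a + c, p - a)  # -> a = 6, p = 20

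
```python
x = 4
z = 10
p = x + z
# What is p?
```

Trace (tracking p):
x = 4  # -> x = 4
z = 10  # -> z = 10
p = x + z  # -> p = 14

Answer: 14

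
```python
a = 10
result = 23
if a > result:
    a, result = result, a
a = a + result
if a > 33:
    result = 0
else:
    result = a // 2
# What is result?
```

Trace (tracking result):
a = 10  # -> a = 10
result = 23  # -> result = 23
if a > result:  # condition is False
a = a + result  # -> a = 33
if a > 33:  # condition is False
else:
    result = a // 2  # -> result = 16

Answer: 16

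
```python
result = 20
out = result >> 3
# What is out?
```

Trace (tracking out):
result = 20  # -> result = 20
out = result >> 3  # -> out = 2

Answer: 2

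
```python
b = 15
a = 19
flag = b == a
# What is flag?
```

Answer: False

Derivation:
Trace (tracking flag):
b = 15  # -> b = 15
a = 19  # -> a = 19
flag = b == a  # -> flag = False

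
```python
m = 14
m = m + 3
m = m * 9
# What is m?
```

Answer: 153

Derivation:
Trace (tracking m):
m = 14  # -> m = 14
m = m + 3  # -> m = 17
m = m * 9  # -> m = 153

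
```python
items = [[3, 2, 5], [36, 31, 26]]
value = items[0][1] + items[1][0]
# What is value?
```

Answer: 38

Derivation:
Trace (tracking value):
items = [[3, 2, 5], [36, 31, 26]]  # -> items = [[3, 2, 5], [36, 31, 26]]
value = items[0][1] + items[1][0]  # -> value = 38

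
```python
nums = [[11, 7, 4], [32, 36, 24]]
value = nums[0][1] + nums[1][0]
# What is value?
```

Answer: 39

Derivation:
Trace (tracking value):
nums = [[11, 7, 4], [32, 36, 24]]  # -> nums = [[11, 7, 4], [32, 36, 24]]
value = nums[0][1] + nums[1][0]  # -> value = 39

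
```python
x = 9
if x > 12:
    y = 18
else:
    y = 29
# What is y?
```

Answer: 29

Derivation:
Trace (tracking y):
x = 9  # -> x = 9
if x > 12:  # condition is False
else:
    y = 29  # -> y = 29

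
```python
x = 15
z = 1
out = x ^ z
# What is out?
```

Answer: 14

Derivation:
Trace (tracking out):
x = 15  # -> x = 15
z = 1  # -> z = 1
out = x ^ z  # -> out = 14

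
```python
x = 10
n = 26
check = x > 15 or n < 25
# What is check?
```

Trace (tracking check):
x = 10  # -> x = 10
n = 26  # -> n = 26
check = x > 15 or n < 25  # -> check = False

Answer: False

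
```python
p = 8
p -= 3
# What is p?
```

Answer: 5

Derivation:
Trace (tracking p):
p = 8  # -> p = 8
p -= 3  # -> p = 5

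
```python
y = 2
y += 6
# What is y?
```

Answer: 8

Derivation:
Trace (tracking y):
y = 2  # -> y = 2
y += 6  # -> y = 8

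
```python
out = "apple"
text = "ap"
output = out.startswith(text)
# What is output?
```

Trace (tracking output):
out = 'apple'  # -> out = 'apple'
text = 'ap'  # -> text = 'ap'
output = out.startswith(text)  # -> output = True

Answer: True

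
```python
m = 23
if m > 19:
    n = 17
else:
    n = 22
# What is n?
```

Answer: 17

Derivation:
Trace (tracking n):
m = 23  # -> m = 23
if m > 19:  # condition is True
    n = 17  # -> n = 17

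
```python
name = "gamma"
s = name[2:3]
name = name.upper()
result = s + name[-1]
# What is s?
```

Answer: 'm'

Derivation:
Trace (tracking s):
name = 'gamma'  # -> name = 'gamma'
s = name[2:3]  # -> s = 'm'
name = name.upper()  # -> name = 'GAMMA'
result = s + name[-1]  # -> result = 'mA'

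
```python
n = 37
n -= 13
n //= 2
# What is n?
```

Answer: 12

Derivation:
Trace (tracking n):
n = 37  # -> n = 37
n -= 13  # -> n = 24
n //= 2  # -> n = 12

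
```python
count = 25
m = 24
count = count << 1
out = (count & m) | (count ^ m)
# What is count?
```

Trace (tracking count):
count = 25  # -> count = 25
m = 24  # -> m = 24
count = count << 1  # -> count = 50
out = count & m | count ^ m  # -> out = 58

Answer: 50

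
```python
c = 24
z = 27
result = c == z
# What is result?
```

Trace (tracking result):
c = 24  # -> c = 24
z = 27  # -> z = 27
result = c == z  # -> result = False

Answer: False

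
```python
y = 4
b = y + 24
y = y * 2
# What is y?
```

Trace (tracking y):
y = 4  # -> y = 4
b = y + 24  # -> b = 28
y = y * 2  # -> y = 8

Answer: 8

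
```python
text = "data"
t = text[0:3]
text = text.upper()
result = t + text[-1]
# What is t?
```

Trace (tracking t):
text = 'data'  # -> text = 'data'
t = text[0:3]  # -> t = 'dat'
text = text.upper()  # -> text = 'DATA'
result = t + text[-1]  # -> result = 'datA'

Answer: 'dat'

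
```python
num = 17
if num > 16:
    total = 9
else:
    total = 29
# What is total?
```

Trace (tracking total):
num = 17  # -> num = 17
if num > 16:  # condition is True
    total = 9  # -> total = 9

Answer: 9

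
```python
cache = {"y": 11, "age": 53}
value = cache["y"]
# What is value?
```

Answer: 11

Derivation:
Trace (tracking value):
cache = {'y': 11, 'age': 53}  # -> cache = {'y': 11, 'age': 53}
value = cache['y']  # -> value = 11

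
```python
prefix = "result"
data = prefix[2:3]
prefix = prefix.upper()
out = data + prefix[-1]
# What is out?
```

Answer: 'sT'

Derivation:
Trace (tracking out):
prefix = 'result'  # -> prefix = 'result'
data = prefix[2:3]  # -> data = 's'
prefix = prefix.upper()  # -> prefix = 'RESULT'
out = data + prefix[-1]  # -> out = 'sT'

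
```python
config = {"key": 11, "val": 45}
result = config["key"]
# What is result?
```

Trace (tracking result):
config = {'key': 11, 'val': 45}  # -> config = {'key': 11, 'val': 45}
result = config['key']  # -> result = 11

Answer: 11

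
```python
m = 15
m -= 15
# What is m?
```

Answer: 0

Derivation:
Trace (tracking m):
m = 15  # -> m = 15
m -= 15  # -> m = 0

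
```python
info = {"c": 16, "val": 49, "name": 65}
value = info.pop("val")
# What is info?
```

Trace (tracking info):
info = {'c': 16, 'val': 49, 'name': 65}  # -> info = {'c': 16, 'val': 49, 'name': 65}
value = info.pop('val')  # -> value = 49

Answer: {'c': 16, 'name': 65}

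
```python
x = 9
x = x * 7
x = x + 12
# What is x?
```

Trace (tracking x):
x = 9  # -> x = 9
x = x * 7  # -> x = 63
x = x + 12  # -> x = 75

Answer: 75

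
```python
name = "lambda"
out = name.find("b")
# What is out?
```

Trace (tracking out):
name = 'lambda'  # -> name = 'lambda'
out = name.find('b')  # -> out = 3

Answer: 3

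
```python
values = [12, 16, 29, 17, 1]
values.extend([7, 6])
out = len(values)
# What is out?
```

Trace (tracking out):
values = [12, 16, 29, 17, 1]  # -> values = [12, 16, 29, 17, 1]
values.extend([7, 6])  # -> values = [12, 16, 29, 17, 1, 7, 6]
out = len(values)  # -> out = 7

Answer: 7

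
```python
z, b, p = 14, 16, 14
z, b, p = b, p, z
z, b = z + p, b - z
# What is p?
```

Trace (tracking p):
z, b, p = (14, 16, 14)  # -> z = 14, b = 16, p = 14
z, b, p = (b, p, z)  # -> z = 16, b = 14, p = 14
z, b = (z + p, b - z)  # -> z = 30, b = -2

Answer: 14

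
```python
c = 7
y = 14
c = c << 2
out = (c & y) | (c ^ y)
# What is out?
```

Answer: 30

Derivation:
Trace (tracking out):
c = 7  # -> c = 7
y = 14  # -> y = 14
c = c << 2  # -> c = 28
out = c & y | c ^ y  # -> out = 30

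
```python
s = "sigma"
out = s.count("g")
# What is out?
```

Answer: 1

Derivation:
Trace (tracking out):
s = 'sigma'  # -> s = 'sigma'
out = s.count('g')  # -> out = 1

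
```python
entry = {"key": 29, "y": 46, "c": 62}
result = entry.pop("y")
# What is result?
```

Answer: 46

Derivation:
Trace (tracking result):
entry = {'key': 29, 'y': 46, 'c': 62}  # -> entry = {'key': 29, 'y': 46, 'c': 62}
result = entry.pop('y')  # -> result = 46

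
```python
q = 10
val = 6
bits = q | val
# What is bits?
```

Answer: 14

Derivation:
Trace (tracking bits):
q = 10  # -> q = 10
val = 6  # -> val = 6
bits = q | val  # -> bits = 14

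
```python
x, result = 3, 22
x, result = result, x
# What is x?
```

Answer: 22

Derivation:
Trace (tracking x):
x, result = (3, 22)  # -> x = 3, result = 22
x, result = (result, x)  # -> x = 22, result = 3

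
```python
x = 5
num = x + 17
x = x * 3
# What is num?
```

Trace (tracking num):
x = 5  # -> x = 5
num = x + 17  # -> num = 22
x = x * 3  # -> x = 15

Answer: 22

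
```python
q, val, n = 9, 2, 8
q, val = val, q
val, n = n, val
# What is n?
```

Answer: 9

Derivation:
Trace (tracking n):
q, val, n = (9, 2, 8)  # -> q = 9, val = 2, n = 8
q, val = (val, q)  # -> q = 2, val = 9
val, n = (n, val)  # -> val = 8, n = 9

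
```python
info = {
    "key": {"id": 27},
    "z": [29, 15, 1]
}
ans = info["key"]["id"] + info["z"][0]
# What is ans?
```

Trace (tracking ans):
info = {'key': {'id': 27}, 'z': [29, 15, 1]}  # -> info = {'key': {'id': 27}, 'z': [29, 15, 1]}
ans = info['key']['id'] + info['z'][0]  # -> ans = 56

Answer: 56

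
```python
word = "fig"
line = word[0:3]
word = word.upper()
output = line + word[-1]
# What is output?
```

Trace (tracking output):
word = 'fig'  # -> word = 'fig'
line = word[0:3]  # -> line = 'fig'
word = word.upper()  # -> word = 'FIG'
output = line + word[-1]  # -> output = 'figG'

Answer: 'figG'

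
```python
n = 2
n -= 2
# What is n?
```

Answer: 0

Derivation:
Trace (tracking n):
n = 2  # -> n = 2
n -= 2  # -> n = 0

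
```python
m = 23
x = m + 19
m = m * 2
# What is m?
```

Answer: 46

Derivation:
Trace (tracking m):
m = 23  # -> m = 23
x = m + 19  # -> x = 42
m = m * 2  # -> m = 46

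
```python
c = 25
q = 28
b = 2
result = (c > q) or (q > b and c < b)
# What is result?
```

Answer: False

Derivation:
Trace (tracking result):
c = 25  # -> c = 25
q = 28  # -> q = 28
b = 2  # -> b = 2
result = c > q or (q > b and c < b)  # -> result = False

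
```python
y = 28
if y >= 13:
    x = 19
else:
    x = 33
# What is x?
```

Answer: 19

Derivation:
Trace (tracking x):
y = 28  # -> y = 28
if y >= 13:  # condition is True
    x = 19  # -> x = 19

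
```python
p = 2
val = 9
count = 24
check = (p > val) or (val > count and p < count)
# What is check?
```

Answer: False

Derivation:
Trace (tracking check):
p = 2  # -> p = 2
val = 9  # -> val = 9
count = 24  # -> count = 24
check = p > val or (val > count and p < count)  # -> check = False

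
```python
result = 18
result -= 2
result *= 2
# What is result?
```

Trace (tracking result):
result = 18  # -> result = 18
result -= 2  # -> result = 16
result *= 2  # -> result = 32

Answer: 32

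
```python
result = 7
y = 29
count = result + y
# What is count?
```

Trace (tracking count):
result = 7  # -> result = 7
y = 29  # -> y = 29
count = result + y  # -> count = 36

Answer: 36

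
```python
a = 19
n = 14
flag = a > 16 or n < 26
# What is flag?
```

Trace (tracking flag):
a = 19  # -> a = 19
n = 14  # -> n = 14
flag = a > 16 or n < 26  # -> flag = True

Answer: True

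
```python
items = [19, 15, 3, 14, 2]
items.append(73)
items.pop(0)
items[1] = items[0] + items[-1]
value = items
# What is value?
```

Trace (tracking value):
items = [19, 15, 3, 14, 2]  # -> items = [19, 15, 3, 14, 2]
items.append(73)  # -> items = [19, 15, 3, 14, 2, 73]
items.pop(0)  # -> items = [15, 3, 14, 2, 73]
items[1] = items[0] + items[-1]  # -> items = [15, 88, 14, 2, 73]
value = items  # -> value = [15, 88, 14, 2, 73]

Answer: [15, 88, 14, 2, 73]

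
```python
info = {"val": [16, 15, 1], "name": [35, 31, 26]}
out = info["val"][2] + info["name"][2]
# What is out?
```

Answer: 27

Derivation:
Trace (tracking out):
info = {'val': [16, 15, 1], 'name': [35, 31, 26]}  # -> info = {'val': [16, 15, 1], 'name': [35, 31, 26]}
out = info['val'][2] + info['name'][2]  # -> out = 27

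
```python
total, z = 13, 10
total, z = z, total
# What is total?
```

Trace (tracking total):
total, z = (13, 10)  # -> total = 13, z = 10
total, z = (z, total)  # -> total = 10, z = 13

Answer: 10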